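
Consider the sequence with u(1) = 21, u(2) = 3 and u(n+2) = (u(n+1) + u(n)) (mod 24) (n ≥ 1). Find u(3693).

We have u(1) = 21; u(2) = 3; u(3) = 0; u(4) = 3; u(5) = 3; u(6) = 6; u(7) = 9; u(8) = 15; u(9) = 0; u(10) = 15; u(11) = 15; u(12) = 6; u(13) = 21; u(14) = 3.
Since (u(13), u(14)) = (u(1), u(2)) = (21, 3) (two consecutive terms determine the rest), the sequence is periodic with period 12.
So u(3693) = u(1 + ((3693-1) mod 12)) = u(9) = 0.

0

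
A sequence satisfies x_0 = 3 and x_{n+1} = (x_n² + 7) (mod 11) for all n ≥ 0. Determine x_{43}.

5

Computing terms: x_0 = 3; x_1 = 5; x_2 = 10; x_3 = 8; x_4 = 5.
Since x_4 = x_1 = 5, the sequence is eventually periodic: after a pre-period of length 1 it cycles with period 3.
For n ≥ 1, x_n depends only on (n - 1) mod 3. (43 - 1) mod 3 = 0, so x_{43} = x_1 = 5.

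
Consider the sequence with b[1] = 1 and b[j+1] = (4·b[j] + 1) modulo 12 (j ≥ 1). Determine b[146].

Listing terms: b[1] = 1; b[2] = 5; b[3] = 9; b[4] = 1.
The sequence repeats with period 3.
So b[146] = b[1 + ((146-1) mod 3)] = b[2] = 5.

5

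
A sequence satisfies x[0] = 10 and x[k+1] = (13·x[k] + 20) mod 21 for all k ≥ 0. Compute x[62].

Listing terms: x[0] = 10; x[1] = 3; x[2] = 17; x[3] = 10.
The sequence repeats with period 3.
(62 - 0) mod 3 = 2, so x[62] = x[2] = 17.

17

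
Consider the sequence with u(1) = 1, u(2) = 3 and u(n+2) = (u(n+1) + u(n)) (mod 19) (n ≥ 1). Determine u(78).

u(1) = 1,  u(2) = 3,  u(3) = 4,  u(4) = 7,  u(5) = 11,  u(6) = 18,  u(7) = 10,  u(8) = 9,  u(9) = 0,  u(10) = 9,  u(11) = 9,  u(12) = 18,  u(13) = 8,  u(14) = 7,  u(15) = 15,  u(16) = 3,  u(17) = 18,  u(18) = 2,  u(19) = 1,  u(20) = 3.
Since (u(19), u(20)) = (u(1), u(2)) = (1, 3) (two consecutive terms determine the rest), the sequence is periodic with period 18.
(78 - 1) mod 18 = 5, so u(78) = u(6) = 18.

18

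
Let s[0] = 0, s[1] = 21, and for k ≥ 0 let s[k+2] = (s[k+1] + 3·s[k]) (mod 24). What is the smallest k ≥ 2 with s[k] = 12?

Computing terms: s[0] = 0, s[1] = 21, s[2] = 21, s[3] = 12, s[4] = 3, s[5] = 15, s[6] = 0, s[7] = 21.
The sequence repeats with period 6.
The value 12 first appears (with k ≥ 2) at s[3].

3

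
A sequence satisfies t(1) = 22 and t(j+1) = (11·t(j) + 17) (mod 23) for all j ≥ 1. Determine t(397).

We have t(1) = 22, t(2) = 6, t(3) = 14, t(4) = 10, t(5) = 12, t(6) = 11, t(7) = 0, t(8) = 17, t(9) = 20, t(10) = 7, t(11) = 2, t(12) = 16, t(13) = 9, t(14) = 1, t(15) = 5, t(16) = 3, t(17) = 4, t(18) = 15, t(19) = 21, t(20) = 18, t(21) = 8, t(22) = 13, t(23) = 22.
Since t(23) = t(1) = 22, the sequence is periodic with period 22.
(397 - 1) mod 22 = 0, so t(397) = t(1) = 22.

22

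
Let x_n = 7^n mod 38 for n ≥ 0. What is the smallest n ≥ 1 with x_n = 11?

Computing terms: x_0 = 1,  x_1 = 7,  x_2 = 11,  x_3 = 1.
Since x_3 = x_0 = 1, the sequence is periodic with period 3.
The value 11 first appears (with n ≥ 1) at x_2.

2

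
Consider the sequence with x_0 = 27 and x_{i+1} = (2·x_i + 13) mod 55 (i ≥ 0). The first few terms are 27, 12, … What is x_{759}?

7

x_0 = 27, x_1 = 12, x_2 = 37, x_3 = 32, x_4 = 22, x_5 = 2, x_6 = 17, x_7 = 47, x_8 = 52, x_9 = 7, x_{10} = 27.
The sequence repeats with period 10.
(759 - 0) mod 10 = 9, so x_{759} = x_9 = 7.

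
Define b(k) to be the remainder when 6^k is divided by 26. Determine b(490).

Computing terms: b(0) = 1,  b(1) = 6,  b(2) = 10,  b(3) = 8,  b(4) = 22,  b(5) = 2,  b(6) = 12,  b(7) = 20,  b(8) = 16,  b(9) = 18,  b(10) = 4,  b(11) = 24,  b(12) = 14,  b(13) = 6.
Since b(13) = b(1) = 6, the sequence is eventually periodic: after a pre-period of length 1 it cycles with period 12.
For k ≥ 1, b(k) depends only on (k - 1) mod 12. (490 - 1) mod 12 = 9, so b(490) = b(10) = 4.

4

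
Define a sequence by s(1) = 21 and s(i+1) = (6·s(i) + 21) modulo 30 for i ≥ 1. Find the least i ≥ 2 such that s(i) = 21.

6

Listing terms: s(1) = 21, s(2) = 27, s(3) = 3, s(4) = 9, s(5) = 15, s(6) = 21.
The sequence repeats with period 5.
The value 21 next appears (with i ≥ 2) at s(6).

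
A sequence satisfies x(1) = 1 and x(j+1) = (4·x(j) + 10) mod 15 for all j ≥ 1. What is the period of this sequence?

6

Listing terms: x(1) = 1, x(2) = 14, x(3) = 6, x(4) = 4, x(5) = 11, x(6) = 9, x(7) = 1.
Since x(7) = x(1) = 1, the sequence is periodic with period 6.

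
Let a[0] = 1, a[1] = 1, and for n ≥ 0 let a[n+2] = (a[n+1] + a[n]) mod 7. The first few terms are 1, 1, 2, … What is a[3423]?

0

We have a[0] = 1,  a[1] = 1,  a[2] = 2,  a[3] = 3,  a[4] = 5,  a[5] = 1,  a[6] = 6,  a[7] = 0,  a[8] = 6,  a[9] = 6,  a[10] = 5,  a[11] = 4,  a[12] = 2,  a[13] = 6,  a[14] = 1,  a[15] = 0,  a[16] = 1,  a[17] = 1.
The sequence repeats with period 16.
So a[3423] = a[0 + ((3423-0) mod 16)] = a[15] = 0.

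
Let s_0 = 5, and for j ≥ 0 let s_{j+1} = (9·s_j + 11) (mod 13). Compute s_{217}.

4

Computing terms: s_0 = 5, s_1 = 4, s_2 = 8, s_3 = 5.
The sequence repeats with period 3.
So s_{217} = s_{0 + ((217-0) mod 3)} = s_1 = 4.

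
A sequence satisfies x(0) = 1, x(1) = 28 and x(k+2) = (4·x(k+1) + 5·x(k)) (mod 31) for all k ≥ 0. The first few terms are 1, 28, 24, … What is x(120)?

1

Computing terms: x(0) = 1; x(1) = 28; x(2) = 24; x(3) = 19; x(4) = 10; x(5) = 11; x(6) = 1; x(7) = 28.
The sequence repeats with period 6.
(120 - 0) mod 6 = 0, so x(120) = x(0) = 1.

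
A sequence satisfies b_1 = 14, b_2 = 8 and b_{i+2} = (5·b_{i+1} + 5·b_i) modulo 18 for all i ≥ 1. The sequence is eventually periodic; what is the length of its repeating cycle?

3

We have b_1 = 14, b_2 = 8, b_3 = 2, b_4 = 14, b_5 = 8.
Since (b_4, b_5) = (b_1, b_2) = (14, 8) (two consecutive terms determine the rest), the sequence is periodic with period 3.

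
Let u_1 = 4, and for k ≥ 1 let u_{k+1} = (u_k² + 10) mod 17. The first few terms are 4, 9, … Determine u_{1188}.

11

u_1 = 4,  u_2 = 9,  u_3 = 6,  u_4 = 12,  u_5 = 1,  u_6 = 11,  u_7 = 12.
Since u_7 = u_4 = 12, the sequence is eventually periodic: after a pre-period of length 3 it cycles with period 3.
For k ≥ 4, u_k depends only on (k - 4) mod 3. (1188 - 4) mod 3 = 2, so u_{1188} = u_6 = 11.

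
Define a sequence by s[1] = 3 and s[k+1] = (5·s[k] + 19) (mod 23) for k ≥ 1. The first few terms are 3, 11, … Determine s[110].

Computing terms: s[1] = 3, s[2] = 11, s[3] = 5, s[4] = 21, s[5] = 9, s[6] = 18, s[7] = 17, s[8] = 12, s[9] = 10, s[10] = 0, s[11] = 19, s[12] = 22, s[13] = 14, s[14] = 20, s[15] = 4, s[16] = 16, s[17] = 7, s[18] = 8, s[19] = 13, s[20] = 15, s[21] = 2, s[22] = 6, s[23] = 3.
The sequence repeats with period 22.
So s[110] = s[1 + ((110-1) mod 22)] = s[22] = 6.

6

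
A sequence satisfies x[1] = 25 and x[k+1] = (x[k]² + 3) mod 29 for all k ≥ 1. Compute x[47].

Computing terms: x[1] = 25; x[2] = 19; x[3] = 16; x[4] = 27; x[5] = 7; x[6] = 23; x[7] = 10; x[8] = 16.
Since x[8] = x[3] = 16, the sequence is eventually periodic: after a pre-period of length 2 it cycles with period 5.
For k ≥ 3, x[k] depends only on (k - 3) mod 5. (47 - 3) mod 5 = 4, so x[47] = x[7] = 10.

10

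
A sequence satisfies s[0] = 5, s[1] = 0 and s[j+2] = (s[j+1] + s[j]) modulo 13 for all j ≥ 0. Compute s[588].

We have s[0] = 5; s[1] = 0; s[2] = 5; s[3] = 5; s[4] = 10; s[5] = 2; s[6] = 12; s[7] = 1; s[8] = 0; s[9] = 1; s[10] = 1; s[11] = 2; s[12] = 3; s[13] = 5; s[14] = 8; s[15] = 0; s[16] = 8; s[17] = 8; s[18] = 3; s[19] = 11; s[20] = 1; s[21] = 12; s[22] = 0; s[23] = 12; s[24] = 12; s[25] = 11; s[26] = 10; s[27] = 8; s[28] = 5; s[29] = 0.
The sequence repeats with period 28.
So s[588] = s[0 + ((588-0) mod 28)] = s[0] = 5.

5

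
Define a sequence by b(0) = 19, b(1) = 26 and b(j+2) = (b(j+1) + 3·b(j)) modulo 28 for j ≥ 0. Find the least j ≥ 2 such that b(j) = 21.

Listing terms: b(0) = 19, b(1) = 26, b(2) = 27, b(3) = 21, b(4) = 18, b(5) = 25, b(6) = 23, b(7) = 14, b(8) = 27, b(9) = 13, b(10) = 10, b(11) = 21, b(12) = 23, b(13) = 2, b(14) = 15, b(15) = 21, b(16) = 10, b(17) = 17, b(18) = 19, b(19) = 14, b(20) = 15, b(21) = 1, b(22) = 18, b(23) = 21, b(24) = 19, b(25) = 26.
The sequence repeats with period 24.
The value 21 first appears (with j ≥ 2) at b(3).

3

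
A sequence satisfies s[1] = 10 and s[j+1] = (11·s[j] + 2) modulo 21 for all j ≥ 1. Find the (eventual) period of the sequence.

3

Listing terms: s[1] = 10; s[2] = 7; s[3] = 16; s[4] = 10.
The sequence repeats with period 3.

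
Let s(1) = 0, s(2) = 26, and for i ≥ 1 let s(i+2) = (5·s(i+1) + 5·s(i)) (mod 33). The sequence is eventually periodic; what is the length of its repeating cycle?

s(1) = 0, s(2) = 26, s(3) = 31, s(4) = 21, s(5) = 29, s(6) = 19, s(7) = 9, s(8) = 8, s(9) = 19, s(10) = 3, s(11) = 11, s(12) = 4, s(13) = 9, s(14) = 32, s(15) = 7, s(16) = 30, s(17) = 20, s(18) = 19, s(19) = 30, s(20) = 14, s(21) = 22, s(22) = 15, s(23) = 20, s(24) = 10, s(25) = 18, s(26) = 8, s(27) = 31, s(28) = 30, s(29) = 8, s(30) = 25, s(31) = 0, s(32) = 26.
Since (s(31), s(32)) = (s(1), s(2)) = (0, 26) (two consecutive terms determine the rest), the sequence is periodic with period 30.

30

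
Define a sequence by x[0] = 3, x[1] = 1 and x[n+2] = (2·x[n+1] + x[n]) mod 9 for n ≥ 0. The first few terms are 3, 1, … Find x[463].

1

Listing terms: x[0] = 3, x[1] = 1, x[2] = 5, x[3] = 2, x[4] = 0, x[5] = 2, x[6] = 4, x[7] = 1, x[8] = 6, x[9] = 4, x[10] = 5, x[11] = 5, x[12] = 6, x[13] = 8, x[14] = 4, x[15] = 7, x[16] = 0, x[17] = 7, x[18] = 5, x[19] = 8, x[20] = 3, x[21] = 5, x[22] = 4, x[23] = 4, x[24] = 3, x[25] = 1.
Since (x[24], x[25]) = (x[0], x[1]) = (3, 1) (two consecutive terms determine the rest), the sequence is periodic with period 24.
So x[463] = x[0 + ((463-0) mod 24)] = x[7] = 1.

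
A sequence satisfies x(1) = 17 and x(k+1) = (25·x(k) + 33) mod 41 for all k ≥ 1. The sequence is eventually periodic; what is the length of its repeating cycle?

We have x(1) = 17, x(2) = 7, x(3) = 3, x(4) = 26, x(5) = 27, x(6) = 11, x(7) = 21, x(8) = 25, x(9) = 2, x(10) = 1, x(11) = 17.
The sequence repeats with period 10.

10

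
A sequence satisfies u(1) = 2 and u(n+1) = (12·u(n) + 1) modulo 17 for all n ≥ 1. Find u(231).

u(1) = 2, u(2) = 8, u(3) = 12, u(4) = 9, u(5) = 7, u(6) = 0, u(7) = 1, u(8) = 13, u(9) = 4, u(10) = 15, u(11) = 11, u(12) = 14, u(13) = 16, u(14) = 6, u(15) = 5, u(16) = 10, u(17) = 2.
The sequence repeats with period 16.
So u(231) = u(1 + ((231-1) mod 16)) = u(7) = 1.

1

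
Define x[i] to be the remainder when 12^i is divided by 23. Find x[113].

x[0] = 1, x[1] = 12, x[2] = 6, x[3] = 3, x[4] = 13, x[5] = 18, x[6] = 9, x[7] = 16, x[8] = 8, x[9] = 4, x[10] = 2, x[11] = 1.
The sequence repeats with period 11.
(113 - 0) mod 11 = 3, so x[113] = x[3] = 3.

3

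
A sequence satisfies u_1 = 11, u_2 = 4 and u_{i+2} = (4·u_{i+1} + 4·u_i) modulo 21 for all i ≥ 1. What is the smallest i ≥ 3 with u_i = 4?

4

Listing terms: u_1 = 11,  u_2 = 4,  u_3 = 18,  u_4 = 4,  u_5 = 4,  u_6 = 11,  u_7 = 18,  u_8 = 11,  u_9 = 11,  u_{10} = 4.
The sequence repeats with period 8.
The value 4 first appears (with i ≥ 3) at u_4.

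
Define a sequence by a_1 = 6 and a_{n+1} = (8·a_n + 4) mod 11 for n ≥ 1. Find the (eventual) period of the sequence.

10

Computing terms: a_1 = 6; a_2 = 8; a_3 = 2; a_4 = 9; a_5 = 10; a_6 = 7; a_7 = 5; a_8 = 0; a_9 = 4; a_{10} = 3; a_{11} = 6.
The sequence repeats with period 10.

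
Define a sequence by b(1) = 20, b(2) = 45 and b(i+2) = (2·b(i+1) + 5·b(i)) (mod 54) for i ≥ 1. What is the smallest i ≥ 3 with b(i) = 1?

6

We have b(1) = 20; b(2) = 45; b(3) = 28; b(4) = 11; b(5) = 0; b(6) = 1; b(7) = 2; b(8) = 9; b(9) = 28; b(10) = 47; b(11) = 18; b(12) = 1; b(13) = 38; b(14) = 27; b(15) = 28; b(16) = 29; b(17) = 36; b(18) = 1; b(19) = 20; b(20) = 45.
Since (b(19), b(20)) = (b(1), b(2)) = (20, 45) (two consecutive terms determine the rest), the sequence is periodic with period 18.
The value 1 first appears (with i ≥ 3) at b(6).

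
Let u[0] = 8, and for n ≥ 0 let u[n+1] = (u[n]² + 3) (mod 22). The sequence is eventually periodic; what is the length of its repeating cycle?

6

u[0] = 8, u[1] = 1, u[2] = 4, u[3] = 19, u[4] = 12, u[5] = 15, u[6] = 8.
Since u[6] = u[0] = 8, the sequence is periodic with period 6.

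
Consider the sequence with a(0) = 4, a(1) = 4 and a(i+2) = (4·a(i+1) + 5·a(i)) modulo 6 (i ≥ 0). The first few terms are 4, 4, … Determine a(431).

Listing terms: a(0) = 4; a(1) = 4; a(2) = 0; a(3) = 2; a(4) = 2; a(5) = 0; a(6) = 4; a(7) = 4.
Since (a(6), a(7)) = (a(0), a(1)) = (4, 4) (two consecutive terms determine the rest), the sequence is periodic with period 6.
(431 - 0) mod 6 = 5, so a(431) = a(5) = 0.

0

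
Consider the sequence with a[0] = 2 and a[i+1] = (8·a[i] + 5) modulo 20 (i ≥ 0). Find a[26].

Computing terms: a[0] = 2,  a[1] = 1,  a[2] = 13,  a[3] = 9,  a[4] = 17,  a[5] = 1.
Since a[5] = a[1] = 1, the sequence is eventually periodic: after a pre-period of length 1 it cycles with period 4.
For i ≥ 1, a[i] depends only on (i - 1) mod 4. (26 - 1) mod 4 = 1, so a[26] = a[2] = 13.

13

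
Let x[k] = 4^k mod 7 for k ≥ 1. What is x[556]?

4

Listing terms: x[1] = 4; x[2] = 2; x[3] = 1; x[4] = 4.
Since x[4] = x[1] = 4, the sequence is periodic with period 3.
So x[556] = x[1 + ((556-1) mod 3)] = x[1] = 4.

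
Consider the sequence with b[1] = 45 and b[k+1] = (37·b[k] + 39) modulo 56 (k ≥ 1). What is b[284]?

Listing terms: b[1] = 45, b[2] = 24, b[3] = 31, b[4] = 10, b[5] = 17, b[6] = 52, b[7] = 3, b[8] = 38, b[9] = 45.
The sequence repeats with period 8.
So b[284] = b[1 + ((284-1) mod 8)] = b[4] = 10.

10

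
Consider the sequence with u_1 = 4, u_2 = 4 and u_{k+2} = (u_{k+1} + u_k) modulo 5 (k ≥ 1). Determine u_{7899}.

Computing terms: u_1 = 4,  u_2 = 4,  u_3 = 3,  u_4 = 2,  u_5 = 0,  u_6 = 2,  u_7 = 2,  u_8 = 4,  u_9 = 1,  u_{10} = 0,  u_{11} = 1,  u_{12} = 1,  u_{13} = 2,  u_{14} = 3,  u_{15} = 0,  u_{16} = 3,  u_{17} = 3,  u_{18} = 1,  u_{19} = 4,  u_{20} = 0,  u_{21} = 4,  u_{22} = 4.
Since (u_{21}, u_{22}) = (u_1, u_2) = (4, 4) (two consecutive terms determine the rest), the sequence is periodic with period 20.
(7899 - 1) mod 20 = 18, so u_{7899} = u_{19} = 4.

4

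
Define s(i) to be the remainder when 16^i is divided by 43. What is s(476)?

s(0) = 1,  s(1) = 16,  s(2) = 41,  s(3) = 11,  s(4) = 4,  s(5) = 21,  s(6) = 35,  s(7) = 1.
Since s(7) = s(0) = 1, the sequence is periodic with period 7.
So s(476) = s(0 + ((476-0) mod 7)) = s(0) = 1.

1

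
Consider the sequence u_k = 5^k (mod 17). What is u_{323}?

Computing terms: u_1 = 5,  u_2 = 8,  u_3 = 6,  u_4 = 13,  u_5 = 14,  u_6 = 2,  u_7 = 10,  u_8 = 16,  u_9 = 12,  u_{10} = 9,  u_{11} = 11,  u_{12} = 4,  u_{13} = 3,  u_{14} = 15,  u_{15} = 7,  u_{16} = 1,  u_{17} = 5.
Since u_{17} = u_1 = 5, the sequence is periodic with period 16.
(323 - 1) mod 16 = 2, so u_{323} = u_3 = 6.

6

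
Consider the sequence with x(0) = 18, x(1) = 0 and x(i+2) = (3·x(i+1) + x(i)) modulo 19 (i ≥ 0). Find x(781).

Computing terms: x(0) = 18; x(1) = 0; x(2) = 18; x(3) = 16; x(4) = 9; x(5) = 5; x(6) = 5; x(7) = 1; x(8) = 8; x(9) = 6; x(10) = 7; x(11) = 8; x(12) = 12; x(13) = 6; x(14) = 11; x(15) = 1; x(16) = 14; x(17) = 5; x(18) = 10; x(19) = 16; x(20) = 1; x(21) = 0; x(22) = 1; x(23) = 3; x(24) = 10; x(25) = 14; x(26) = 14; x(27) = 18; x(28) = 11; x(29) = 13; x(30) = 12; x(31) = 11; x(32) = 7; x(33) = 13; x(34) = 8; x(35) = 18; x(36) = 5; x(37) = 14; x(38) = 9; x(39) = 3; x(40) = 18; x(41) = 0.
Since (x(40), x(41)) = (x(0), x(1)) = (18, 0) (two consecutive terms determine the rest), the sequence is periodic with period 40.
So x(781) = x(0 + ((781-0) mod 40)) = x(21) = 0.

0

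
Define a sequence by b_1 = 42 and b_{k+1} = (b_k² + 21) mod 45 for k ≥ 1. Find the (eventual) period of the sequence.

3

We have b_1 = 42; b_2 = 30; b_3 = 21; b_4 = 12; b_5 = 30.
Since b_5 = b_2 = 30, the sequence is eventually periodic: after a pre-period of length 1 it cycles with period 3.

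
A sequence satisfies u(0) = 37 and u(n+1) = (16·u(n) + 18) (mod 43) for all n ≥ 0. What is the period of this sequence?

Listing terms: u(0) = 37; u(1) = 8; u(2) = 17; u(3) = 32; u(4) = 14; u(5) = 27; u(6) = 20; u(7) = 37.
The sequence repeats with period 7.

7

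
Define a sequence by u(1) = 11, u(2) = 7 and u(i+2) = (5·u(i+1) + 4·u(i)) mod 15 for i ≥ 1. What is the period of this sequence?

Listing terms: u(1) = 11,  u(2) = 7,  u(3) = 4,  u(4) = 3,  u(5) = 1,  u(6) = 2,  u(7) = 14,  u(8) = 3,  u(9) = 11,  u(10) = 7.
Since (u(9), u(10)) = (u(1), u(2)) = (11, 7) (two consecutive terms determine the rest), the sequence is periodic with period 8.

8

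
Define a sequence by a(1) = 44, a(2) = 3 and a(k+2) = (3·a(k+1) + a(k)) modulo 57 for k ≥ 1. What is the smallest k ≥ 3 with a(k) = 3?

38

Computing terms: a(1) = 44; a(2) = 3; a(3) = 53; a(4) = 48; a(5) = 26; a(6) = 12; a(7) = 5; a(8) = 27; a(9) = 29; a(10) = 0; a(11) = 29; a(12) = 30; a(13) = 5; a(14) = 45; a(15) = 26; a(16) = 9; a(17) = 53; a(18) = 54; a(19) = 44; a(20) = 15; a(21) = 32; a(22) = 54; a(23) = 23; a(24) = 9; a(25) = 50; a(26) = 45; a(27) = 14; a(28) = 30; a(29) = 47; a(30) = 0; a(31) = 47; a(32) = 27; a(33) = 14; a(34) = 12; a(35) = 50; a(36) = 48; a(37) = 23; a(38) = 3; a(39) = 32; a(40) = 42; a(41) = 44; a(42) = 3.
The sequence repeats with period 40.
The value 3 first appears (with k ≥ 3) at a(38).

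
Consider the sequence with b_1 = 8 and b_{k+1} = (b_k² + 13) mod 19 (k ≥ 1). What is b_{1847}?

Computing terms: b_1 = 8; b_2 = 1; b_3 = 14; b_4 = 0; b_5 = 13; b_6 = 11; b_7 = 1.
Since b_7 = b_2 = 1, the sequence is eventually periodic: after a pre-period of length 1 it cycles with period 5.
For k ≥ 2, b_k depends only on (k - 2) mod 5. (1847 - 2) mod 5 = 0, so b_{1847} = b_2 = 1.

1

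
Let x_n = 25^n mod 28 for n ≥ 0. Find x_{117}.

Computing terms: x_0 = 1, x_1 = 25, x_2 = 9, x_3 = 1.
The sequence repeats with period 3.
(117 - 0) mod 3 = 0, so x_{117} = x_0 = 1.

1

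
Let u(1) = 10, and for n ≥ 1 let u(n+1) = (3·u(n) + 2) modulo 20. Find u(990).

12

We have u(1) = 10,  u(2) = 12,  u(3) = 18,  u(4) = 16,  u(5) = 10.
Since u(5) = u(1) = 10, the sequence is periodic with period 4.
So u(990) = u(1 + ((990-1) mod 4)) = u(2) = 12.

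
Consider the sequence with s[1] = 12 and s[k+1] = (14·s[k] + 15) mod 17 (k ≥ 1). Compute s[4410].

Computing terms: s[1] = 12; s[2] = 13; s[3] = 10; s[4] = 2; s[5] = 9; s[6] = 5; s[7] = 0; s[8] = 15; s[9] = 4; s[10] = 3; s[11] = 6; s[12] = 14; s[13] = 7; s[14] = 11; s[15] = 16; s[16] = 1; s[17] = 12.
Since s[17] = s[1] = 12, the sequence is periodic with period 16.
(4410 - 1) mod 16 = 9, so s[4410] = s[10] = 3.

3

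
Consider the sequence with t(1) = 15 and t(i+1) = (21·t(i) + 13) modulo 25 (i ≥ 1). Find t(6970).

22

t(1) = 15; t(2) = 3; t(3) = 1; t(4) = 9; t(5) = 2; t(6) = 5; t(7) = 18; t(8) = 16; t(9) = 24; t(10) = 17; t(11) = 20; t(12) = 8; t(13) = 6; t(14) = 14; t(15) = 7; t(16) = 10; t(17) = 23; t(18) = 21; t(19) = 4; t(20) = 22; t(21) = 0; t(22) = 13; t(23) = 11; t(24) = 19; t(25) = 12; t(26) = 15.
Since t(26) = t(1) = 15, the sequence is periodic with period 25.
So t(6970) = t(1 + ((6970-1) mod 25)) = t(20) = 22.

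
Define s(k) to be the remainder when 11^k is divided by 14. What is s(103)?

We have s(0) = 1; s(1) = 11; s(2) = 9; s(3) = 1.
Since s(3) = s(0) = 1, the sequence is periodic with period 3.
So s(103) = s(0 + ((103-0) mod 3)) = s(1) = 11.

11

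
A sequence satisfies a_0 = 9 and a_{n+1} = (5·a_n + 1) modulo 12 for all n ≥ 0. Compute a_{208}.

9

a_0 = 9; a_1 = 10; a_2 = 3; a_3 = 4; a_4 = 9.
Since a_4 = a_0 = 9, the sequence is periodic with period 4.
(208 - 0) mod 4 = 0, so a_{208} = a_0 = 9.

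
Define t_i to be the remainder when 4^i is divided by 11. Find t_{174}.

3

Listing terms: t_1 = 4; t_2 = 5; t_3 = 9; t_4 = 3; t_5 = 1; t_6 = 4.
The sequence repeats with period 5.
So t_{174} = t_{1 + ((174-1) mod 5)} = t_4 = 3.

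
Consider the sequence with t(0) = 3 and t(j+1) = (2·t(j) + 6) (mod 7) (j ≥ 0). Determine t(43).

We have t(0) = 3,  t(1) = 5,  t(2) = 2,  t(3) = 3.
Since t(3) = t(0) = 3, the sequence is periodic with period 3.
So t(43) = t(0 + ((43-0) mod 3)) = t(1) = 5.

5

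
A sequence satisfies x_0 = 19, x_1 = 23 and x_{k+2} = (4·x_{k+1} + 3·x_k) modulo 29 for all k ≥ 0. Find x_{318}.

We have x_0 = 19, x_1 = 23, x_2 = 4, x_3 = 27, x_4 = 4, x_5 = 10, x_6 = 23, x_7 = 6, x_8 = 6, x_9 = 13, x_{10} = 12, x_{11} = 0, x_{12} = 7, x_{13} = 28, x_{14} = 17, x_{15} = 7, x_{16} = 21, x_{17} = 18, x_{18} = 19, x_{19} = 14, x_{20} = 26, x_{21} = 1, x_{22} = 24, x_{23} = 12, x_{24} = 4, x_{25} = 23, x_{26} = 17, x_{27} = 21, x_{28} = 19, x_{29} = 23.
The sequence repeats with period 28.
(318 - 0) mod 28 = 10, so x_{318} = x_{10} = 12.

12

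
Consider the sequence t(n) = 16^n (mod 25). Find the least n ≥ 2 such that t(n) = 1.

5

Listing terms: t(1) = 16, t(2) = 6, t(3) = 21, t(4) = 11, t(5) = 1, t(6) = 16.
The sequence repeats with period 5.
The value 1 first appears (with n ≥ 2) at t(5).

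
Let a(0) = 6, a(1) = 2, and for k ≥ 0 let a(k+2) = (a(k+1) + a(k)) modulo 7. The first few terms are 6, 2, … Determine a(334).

a(0) = 6; a(1) = 2; a(2) = 1; a(3) = 3; a(4) = 4; a(5) = 0; a(6) = 4; a(7) = 4; a(8) = 1; a(9) = 5; a(10) = 6; a(11) = 4; a(12) = 3; a(13) = 0; a(14) = 3; a(15) = 3; a(16) = 6; a(17) = 2.
The sequence repeats with period 16.
(334 - 0) mod 16 = 14, so a(334) = a(14) = 3.

3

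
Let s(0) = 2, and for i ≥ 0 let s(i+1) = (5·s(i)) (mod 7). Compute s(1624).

We have s(0) = 2,  s(1) = 3,  s(2) = 1,  s(3) = 5,  s(4) = 4,  s(5) = 6,  s(6) = 2.
Since s(6) = s(0) = 2, the sequence is periodic with period 6.
(1624 - 0) mod 6 = 4, so s(1624) = s(4) = 4.

4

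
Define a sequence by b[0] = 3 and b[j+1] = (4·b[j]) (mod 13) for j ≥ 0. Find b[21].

Computing terms: b[0] = 3,  b[1] = 12,  b[2] = 9,  b[3] = 10,  b[4] = 1,  b[5] = 4,  b[6] = 3.
Since b[6] = b[0] = 3, the sequence is periodic with period 6.
So b[21] = b[0 + ((21-0) mod 6)] = b[3] = 10.

10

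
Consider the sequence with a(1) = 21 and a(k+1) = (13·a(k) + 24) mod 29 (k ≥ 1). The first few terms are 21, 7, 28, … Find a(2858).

7

a(1) = 21; a(2) = 7; a(3) = 28; a(4) = 11; a(5) = 22; a(6) = 20; a(7) = 23; a(8) = 4; a(9) = 18; a(10) = 26; a(11) = 14; a(12) = 3; a(13) = 5; a(14) = 2; a(15) = 21.
Since a(15) = a(1) = 21, the sequence is periodic with period 14.
So a(2858) = a(1 + ((2858-1) mod 14)) = a(2) = 7.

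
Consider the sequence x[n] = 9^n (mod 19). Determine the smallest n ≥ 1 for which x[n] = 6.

x[0] = 1; x[1] = 9; x[2] = 5; x[3] = 7; x[4] = 6; x[5] = 16; x[6] = 11; x[7] = 4; x[8] = 17; x[9] = 1.
Since x[9] = x[0] = 1, the sequence is periodic with period 9.
The value 6 first appears (with n ≥ 1) at x[4].

4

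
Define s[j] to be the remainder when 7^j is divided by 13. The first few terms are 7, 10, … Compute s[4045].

We have s[1] = 7, s[2] = 10, s[3] = 5, s[4] = 9, s[5] = 11, s[6] = 12, s[7] = 6, s[8] = 3, s[9] = 8, s[10] = 4, s[11] = 2, s[12] = 1, s[13] = 7.
Since s[13] = s[1] = 7, the sequence is periodic with period 12.
So s[4045] = s[1 + ((4045-1) mod 12)] = s[1] = 7.

7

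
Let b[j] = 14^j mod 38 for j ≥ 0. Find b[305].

34

We have b[0] = 1; b[1] = 14; b[2] = 6; b[3] = 8; b[4] = 36; b[5] = 10; b[6] = 26; b[7] = 22; b[8] = 4; b[9] = 18; b[10] = 24; b[11] = 32; b[12] = 30; b[13] = 2; b[14] = 28; b[15] = 12; b[16] = 16; b[17] = 34; b[18] = 20; b[19] = 14.
Since b[19] = b[1] = 14, the sequence is eventually periodic: after a pre-period of length 1 it cycles with period 18.
For j ≥ 1, b[j] depends only on (j - 1) mod 18. (305 - 1) mod 18 = 16, so b[305] = b[17] = 34.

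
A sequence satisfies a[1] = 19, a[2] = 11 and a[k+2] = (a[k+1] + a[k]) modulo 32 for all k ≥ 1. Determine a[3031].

23

We have a[1] = 19; a[2] = 11; a[3] = 30; a[4] = 9; a[5] = 7; a[6] = 16; a[7] = 23; a[8] = 7; a[9] = 30; a[10] = 5; a[11] = 3; a[12] = 8; a[13] = 11; a[14] = 19; a[15] = 30; a[16] = 17; a[17] = 15; a[18] = 0; a[19] = 15; a[20] = 15; a[21] = 30; a[22] = 13; a[23] = 11; a[24] = 24; a[25] = 3; a[26] = 27; a[27] = 30; a[28] = 25; a[29] = 23; a[30] = 16; a[31] = 7; a[32] = 23; a[33] = 30; a[34] = 21; a[35] = 19; a[36] = 8; a[37] = 27; a[38] = 3; a[39] = 30; a[40] = 1; a[41] = 31; a[42] = 0; a[43] = 31; a[44] = 31; a[45] = 30; a[46] = 29; a[47] = 27; a[48] = 24; a[49] = 19; a[50] = 11.
The sequence repeats with period 48.
So a[3031] = a[1 + ((3031-1) mod 48)] = a[7] = 23.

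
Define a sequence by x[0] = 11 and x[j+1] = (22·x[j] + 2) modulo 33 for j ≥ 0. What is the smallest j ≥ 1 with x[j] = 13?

x[0] = 11, x[1] = 13, x[2] = 24, x[3] = 2, x[4] = 13.
Since x[4] = x[1] = 13, the sequence is eventually periodic: after a pre-period of length 1 it cycles with period 3.
The value 13 first appears (with j ≥ 1) at x[1].

1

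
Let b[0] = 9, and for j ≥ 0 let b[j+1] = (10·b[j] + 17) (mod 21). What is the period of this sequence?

3

b[0] = 9,  b[1] = 2,  b[2] = 16,  b[3] = 9.
Since b[3] = b[0] = 9, the sequence is periodic with period 3.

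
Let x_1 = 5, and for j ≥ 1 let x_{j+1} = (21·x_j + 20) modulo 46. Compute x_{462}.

19

x_1 = 5, x_2 = 33, x_3 = 23, x_4 = 43, x_5 = 3, x_6 = 37, x_7 = 15, x_8 = 13, x_9 = 17, x_{10} = 9, x_{11} = 25, x_{12} = 39, x_{13} = 11, x_{14} = 21, x_{15} = 1, x_{16} = 41, x_{17} = 7, x_{18} = 29, x_{19} = 31, x_{20} = 27, x_{21} = 35, x_{22} = 19, x_{23} = 5.
Since x_{23} = x_1 = 5, the sequence is periodic with period 22.
So x_{462} = x_{1 + ((462-1) mod 22)} = x_{22} = 19.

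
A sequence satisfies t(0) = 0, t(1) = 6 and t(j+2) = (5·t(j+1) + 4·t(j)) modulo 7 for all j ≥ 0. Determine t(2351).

We have t(0) = 0,  t(1) = 6,  t(2) = 2,  t(3) = 6,  t(4) = 3,  t(5) = 4,  t(6) = 4,  t(7) = 1,  t(8) = 0,  t(9) = 4,  t(10) = 6,  t(11) = 4,  t(12) = 2,  t(13) = 5,  t(14) = 5,  t(15) = 3,  t(16) = 0,  t(17) = 5,  t(18) = 4,  t(19) = 5,  t(20) = 6,  t(21) = 1,  t(22) = 1,  t(23) = 2,  t(24) = 0,  t(25) = 1,  t(26) = 5,  t(27) = 1,  t(28) = 4,  t(29) = 3,  t(30) = 3,  t(31) = 6,  t(32) = 0,  t(33) = 3,  t(34) = 1,  t(35) = 3,  t(36) = 5,  t(37) = 2,  t(38) = 2,  t(39) = 4,  t(40) = 0,  t(41) = 2,  t(42) = 3,  t(43) = 2,  t(44) = 1,  t(45) = 6,  t(46) = 6,  t(47) = 5,  t(48) = 0,  t(49) = 6.
The sequence repeats with period 48.
So t(2351) = t(0 + ((2351-0) mod 48)) = t(47) = 5.

5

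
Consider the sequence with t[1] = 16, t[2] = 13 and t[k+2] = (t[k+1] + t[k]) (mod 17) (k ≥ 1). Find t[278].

9

Computing terms: t[1] = 16,  t[2] = 13,  t[3] = 12,  t[4] = 8,  t[5] = 3,  t[6] = 11,  t[7] = 14,  t[8] = 8,  t[9] = 5,  t[10] = 13,  t[11] = 1,  t[12] = 14,  t[13] = 15,  t[14] = 12,  t[15] = 10,  t[16] = 5,  t[17] = 15,  t[18] = 3,  t[19] = 1,  t[20] = 4,  t[21] = 5,  t[22] = 9,  t[23] = 14,  t[24] = 6,  t[25] = 3,  t[26] = 9,  t[27] = 12,  t[28] = 4,  t[29] = 16,  t[30] = 3,  t[31] = 2,  t[32] = 5,  t[33] = 7,  t[34] = 12,  t[35] = 2,  t[36] = 14,  t[37] = 16,  t[38] = 13.
Since (t[37], t[38]) = (t[1], t[2]) = (16, 13) (two consecutive terms determine the rest), the sequence is periodic with period 36.
(278 - 1) mod 36 = 25, so t[278] = t[26] = 9.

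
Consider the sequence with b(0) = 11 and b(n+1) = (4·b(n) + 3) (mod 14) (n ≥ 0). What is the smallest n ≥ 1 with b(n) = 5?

Computing terms: b(0) = 11,  b(1) = 5,  b(2) = 9,  b(3) = 11.
Since b(3) = b(0) = 11, the sequence is periodic with period 3.
The value 5 first appears (with n ≥ 1) at b(1).

1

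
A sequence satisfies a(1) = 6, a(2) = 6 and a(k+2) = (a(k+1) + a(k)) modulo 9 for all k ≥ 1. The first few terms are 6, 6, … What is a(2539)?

a(1) = 6, a(2) = 6, a(3) = 3, a(4) = 0, a(5) = 3, a(6) = 3, a(7) = 6, a(8) = 0, a(9) = 6, a(10) = 6.
Since (a(9), a(10)) = (a(1), a(2)) = (6, 6) (two consecutive terms determine the rest), the sequence is periodic with period 8.
So a(2539) = a(1 + ((2539-1) mod 8)) = a(3) = 3.

3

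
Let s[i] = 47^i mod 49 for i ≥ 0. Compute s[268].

23

s[0] = 1; s[1] = 47; s[2] = 4; s[3] = 41; s[4] = 16; s[5] = 17; s[6] = 15; s[7] = 19; s[8] = 11; s[9] = 27; s[10] = 44; s[11] = 10; s[12] = 29; s[13] = 40; s[14] = 18; s[15] = 13; s[16] = 23; s[17] = 3; s[18] = 43; s[19] = 12; s[20] = 25; s[21] = 48; s[22] = 2; s[23] = 45; s[24] = 8; s[25] = 33; s[26] = 32; s[27] = 34; s[28] = 30; s[29] = 38; s[30] = 22; s[31] = 5; s[32] = 39; s[33] = 20; s[34] = 9; s[35] = 31; s[36] = 36; s[37] = 26; s[38] = 46; s[39] = 6; s[40] = 37; s[41] = 24; s[42] = 1.
Since s[42] = s[0] = 1, the sequence is periodic with period 42.
(268 - 0) mod 42 = 16, so s[268] = s[16] = 23.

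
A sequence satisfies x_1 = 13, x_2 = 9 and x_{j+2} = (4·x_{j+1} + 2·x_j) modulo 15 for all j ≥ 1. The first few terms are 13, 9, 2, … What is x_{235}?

Computing terms: x_1 = 13,  x_2 = 9,  x_3 = 2,  x_4 = 11,  x_5 = 3,  x_6 = 4,  x_7 = 7,  x_8 = 6,  x_9 = 8,  x_{10} = 14,  x_{11} = 12,  x_{12} = 1,  x_{13} = 13,  x_{14} = 9.
Since (x_{13}, x_{14}) = (x_1, x_2) = (13, 9) (two consecutive terms determine the rest), the sequence is periodic with period 12.
So x_{235} = x_{1 + ((235-1) mod 12)} = x_7 = 7.

7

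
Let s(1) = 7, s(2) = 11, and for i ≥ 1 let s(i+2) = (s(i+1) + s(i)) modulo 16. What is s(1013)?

15

We have s(1) = 7; s(2) = 11; s(3) = 2; s(4) = 13; s(5) = 15; s(6) = 12; s(7) = 11; s(8) = 7; s(9) = 2; s(10) = 9; s(11) = 11; s(12) = 4; s(13) = 15; s(14) = 3; s(15) = 2; s(16) = 5; s(17) = 7; s(18) = 12; s(19) = 3; s(20) = 15; s(21) = 2; s(22) = 1; s(23) = 3; s(24) = 4; s(25) = 7; s(26) = 11.
The sequence repeats with period 24.
So s(1013) = s(1 + ((1013-1) mod 24)) = s(5) = 15.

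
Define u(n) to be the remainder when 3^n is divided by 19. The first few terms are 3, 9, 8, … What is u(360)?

1

Computing terms: u(1) = 3, u(2) = 9, u(3) = 8, u(4) = 5, u(5) = 15, u(6) = 7, u(7) = 2, u(8) = 6, u(9) = 18, u(10) = 16, u(11) = 10, u(12) = 11, u(13) = 14, u(14) = 4, u(15) = 12, u(16) = 17, u(17) = 13, u(18) = 1, u(19) = 3.
Since u(19) = u(1) = 3, the sequence is periodic with period 18.
So u(360) = u(1 + ((360-1) mod 18)) = u(18) = 1.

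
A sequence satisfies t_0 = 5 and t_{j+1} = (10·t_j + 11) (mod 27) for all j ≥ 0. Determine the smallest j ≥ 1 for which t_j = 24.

We have t_0 = 5,  t_1 = 7,  t_2 = 0,  t_3 = 11,  t_4 = 13,  t_5 = 6,  t_6 = 17,  t_7 = 19,  t_8 = 12,  t_9 = 23,  t_{10} = 25,  t_{11} = 18,  t_{12} = 2,  t_{13} = 4,  t_{14} = 24,  t_{15} = 8,  t_{16} = 10,  t_{17} = 3,  t_{18} = 14,  t_{19} = 16,  t_{20} = 9,  t_{21} = 20,  t_{22} = 22,  t_{23} = 15,  t_{24} = 26,  t_{25} = 1,  t_{26} = 21,  t_{27} = 5.
Since t_{27} = t_0 = 5, the sequence is periodic with period 27.
The value 24 first appears (with j ≥ 1) at t_{14}.

14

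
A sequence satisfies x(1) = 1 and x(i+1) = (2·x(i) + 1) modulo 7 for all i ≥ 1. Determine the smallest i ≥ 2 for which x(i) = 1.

4

Listing terms: x(1) = 1; x(2) = 3; x(3) = 0; x(4) = 1.
The sequence repeats with period 3.
The value 1 next appears (with i ≥ 2) at x(4).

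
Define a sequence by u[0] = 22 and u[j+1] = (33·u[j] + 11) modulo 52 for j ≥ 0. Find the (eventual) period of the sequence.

4

Listing terms: u[0] = 22; u[1] = 9; u[2] = 48; u[3] = 35; u[4] = 22.
Since u[4] = u[0] = 22, the sequence is periodic with period 4.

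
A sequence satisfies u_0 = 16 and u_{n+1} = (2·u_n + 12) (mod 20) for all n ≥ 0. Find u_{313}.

4

We have u_0 = 16,  u_1 = 4,  u_2 = 0,  u_3 = 12,  u_4 = 16.
The sequence repeats with period 4.
So u_{313} = u_{0 + ((313-0) mod 4)} = u_1 = 4.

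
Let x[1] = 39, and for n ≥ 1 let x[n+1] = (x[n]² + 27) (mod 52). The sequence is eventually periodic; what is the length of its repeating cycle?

Computing terms: x[1] = 39,  x[2] = 40,  x[3] = 15,  x[4] = 44,  x[5] = 39.
The sequence repeats with period 4.

4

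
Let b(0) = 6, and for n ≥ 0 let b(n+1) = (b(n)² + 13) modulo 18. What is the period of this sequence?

We have b(0) = 6,  b(1) = 13,  b(2) = 2,  b(3) = 17,  b(4) = 14,  b(5) = 11,  b(6) = 8,  b(7) = 5,  b(8) = 2.
Since b(8) = b(2) = 2, the sequence is eventually periodic: after a pre-period of length 2 it cycles with period 6.

6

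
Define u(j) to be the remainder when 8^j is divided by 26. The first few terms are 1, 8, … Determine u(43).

Computing terms: u(0) = 1; u(1) = 8; u(2) = 12; u(3) = 18; u(4) = 14; u(5) = 8.
Since u(5) = u(1) = 8, the sequence is eventually periodic: after a pre-period of length 1 it cycles with period 4.
For j ≥ 1, u(j) depends only on (j - 1) mod 4. (43 - 1) mod 4 = 2, so u(43) = u(3) = 18.

18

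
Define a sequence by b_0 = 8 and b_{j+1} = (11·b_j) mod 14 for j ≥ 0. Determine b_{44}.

2

Computing terms: b_0 = 8,  b_1 = 4,  b_2 = 2,  b_3 = 8.
Since b_3 = b_0 = 8, the sequence is periodic with period 3.
(44 - 0) mod 3 = 2, so b_{44} = b_2 = 2.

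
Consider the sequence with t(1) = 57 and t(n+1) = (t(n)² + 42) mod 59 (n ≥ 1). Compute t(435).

Listing terms: t(1) = 57, t(2) = 46, t(3) = 34, t(4) = 18, t(5) = 12, t(6) = 9, t(7) = 5, t(8) = 8, t(9) = 47, t(10) = 9.
Since t(10) = t(6) = 9, the sequence is eventually periodic: after a pre-period of length 5 it cycles with period 4.
For n ≥ 6, t(n) depends only on (n - 6) mod 4. (435 - 6) mod 4 = 1, so t(435) = t(7) = 5.

5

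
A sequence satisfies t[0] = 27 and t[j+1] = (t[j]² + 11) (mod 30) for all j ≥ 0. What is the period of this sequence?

6

Computing terms: t[0] = 27, t[1] = 20, t[2] = 21, t[3] = 2, t[4] = 15, t[5] = 26, t[6] = 27.
The sequence repeats with period 6.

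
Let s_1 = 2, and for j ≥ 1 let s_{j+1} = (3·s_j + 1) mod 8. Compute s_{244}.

3

Computing terms: s_1 = 2,  s_2 = 7,  s_3 = 6,  s_4 = 3,  s_5 = 2.
Since s_5 = s_1 = 2, the sequence is periodic with period 4.
(244 - 1) mod 4 = 3, so s_{244} = s_4 = 3.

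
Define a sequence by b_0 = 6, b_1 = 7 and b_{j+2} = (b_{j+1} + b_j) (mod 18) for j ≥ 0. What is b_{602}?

b_0 = 6, b_1 = 7, b_2 = 13, b_3 = 2, b_4 = 15, b_5 = 17, b_6 = 14, b_7 = 13, b_8 = 9, b_9 = 4, b_{10} = 13, b_{11} = 17, b_{12} = 12, b_{13} = 11, b_{14} = 5, b_{15} = 16, b_{16} = 3, b_{17} = 1, b_{18} = 4, b_{19} = 5, b_{20} = 9, b_{21} = 14, b_{22} = 5, b_{23} = 1, b_{24} = 6, b_{25} = 7.
The sequence repeats with period 24.
(602 - 0) mod 24 = 2, so b_{602} = b_2 = 13.

13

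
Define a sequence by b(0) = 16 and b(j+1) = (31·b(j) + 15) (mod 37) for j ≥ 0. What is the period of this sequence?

b(0) = 16; b(1) = 30; b(2) = 20; b(3) = 6; b(4) = 16.
Since b(4) = b(0) = 16, the sequence is periodic with period 4.

4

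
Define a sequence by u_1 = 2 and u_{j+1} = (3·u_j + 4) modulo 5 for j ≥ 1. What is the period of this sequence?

Listing terms: u_1 = 2, u_2 = 0, u_3 = 4, u_4 = 1, u_5 = 2.
Since u_5 = u_1 = 2, the sequence is periodic with period 4.

4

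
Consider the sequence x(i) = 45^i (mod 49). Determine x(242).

2

x(0) = 1; x(1) = 45; x(2) = 16; x(3) = 34; x(4) = 11; x(5) = 5; x(6) = 29; x(7) = 31; x(8) = 23; x(9) = 6; x(10) = 25; x(11) = 47; x(12) = 8; x(13) = 17; x(14) = 30; x(15) = 27; x(16) = 39; x(17) = 40; x(18) = 36; x(19) = 3; x(20) = 37; x(21) = 48; x(22) = 4; x(23) = 33; x(24) = 15; x(25) = 38; x(26) = 44; x(27) = 20; x(28) = 18; x(29) = 26; x(30) = 43; x(31) = 24; x(32) = 2; x(33) = 41; x(34) = 32; x(35) = 19; x(36) = 22; x(37) = 10; x(38) = 9; x(39) = 13; x(40) = 46; x(41) = 12; x(42) = 1.
Since x(42) = x(0) = 1, the sequence is periodic with period 42.
So x(242) = x(0 + ((242-0) mod 42)) = x(32) = 2.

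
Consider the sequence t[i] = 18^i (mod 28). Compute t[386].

16

We have t[0] = 1, t[1] = 18, t[2] = 16, t[3] = 8, t[4] = 4, t[5] = 16.
Since t[5] = t[2] = 16, the sequence is eventually periodic: after a pre-period of length 2 it cycles with period 3.
For i ≥ 2, t[i] depends only on (i - 2) mod 3. (386 - 2) mod 3 = 0, so t[386] = t[2] = 16.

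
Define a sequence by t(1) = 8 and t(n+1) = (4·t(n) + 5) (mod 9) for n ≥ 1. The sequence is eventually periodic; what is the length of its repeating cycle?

9

We have t(1) = 8, t(2) = 1, t(3) = 0, t(4) = 5, t(5) = 7, t(6) = 6, t(7) = 2, t(8) = 4, t(9) = 3, t(10) = 8.
Since t(10) = t(1) = 8, the sequence is periodic with period 9.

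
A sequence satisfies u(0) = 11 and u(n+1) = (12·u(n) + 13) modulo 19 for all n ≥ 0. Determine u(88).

Listing terms: u(0) = 11, u(1) = 12, u(2) = 5, u(3) = 16, u(4) = 15, u(5) = 3, u(6) = 11.
The sequence repeats with period 6.
So u(88) = u(0 + ((88-0) mod 6)) = u(4) = 15.

15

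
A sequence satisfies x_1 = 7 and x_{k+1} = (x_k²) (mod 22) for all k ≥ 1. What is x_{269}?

15

Computing terms: x_1 = 7,  x_2 = 5,  x_3 = 3,  x_4 = 9,  x_5 = 15,  x_6 = 5.
Since x_6 = x_2 = 5, the sequence is eventually periodic: after a pre-period of length 1 it cycles with period 4.
For k ≥ 2, x_k depends only on (k - 2) mod 4. (269 - 2) mod 4 = 3, so x_{269} = x_5 = 15.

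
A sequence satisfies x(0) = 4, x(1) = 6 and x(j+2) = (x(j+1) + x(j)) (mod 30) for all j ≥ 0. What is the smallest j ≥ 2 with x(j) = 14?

14

Listing terms: x(0) = 4,  x(1) = 6,  x(2) = 10,  x(3) = 16,  x(4) = 26,  x(5) = 12,  x(6) = 8,  x(7) = 20,  x(8) = 28,  x(9) = 18,  x(10) = 16,  x(11) = 4,  x(12) = 20,  x(13) = 24,  x(14) = 14,  x(15) = 8,  x(16) = 22,  x(17) = 0,  x(18) = 22,  x(19) = 22,  x(20) = 14,  x(21) = 6,  x(22) = 20,  x(23) = 26,  x(24) = 16,  x(25) = 12,  x(26) = 28,  x(27) = 10,  x(28) = 8,  x(29) = 18,  x(30) = 26,  x(31) = 14,  x(32) = 10,  x(33) = 24,  x(34) = 4,  x(35) = 28,  x(36) = 2,  x(37) = 0,  x(38) = 2,  x(39) = 2,  x(40) = 4,  x(41) = 6.
The sequence repeats with period 40.
The value 14 first appears (with j ≥ 2) at x(14).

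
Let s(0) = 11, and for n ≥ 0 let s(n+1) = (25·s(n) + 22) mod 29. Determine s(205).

23

s(0) = 11,  s(1) = 7,  s(2) = 23,  s(3) = 17,  s(4) = 12,  s(5) = 3,  s(6) = 10,  s(7) = 11.
The sequence repeats with period 7.
(205 - 0) mod 7 = 2, so s(205) = s(2) = 23.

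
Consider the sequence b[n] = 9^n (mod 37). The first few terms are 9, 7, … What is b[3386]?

Listing terms: b[1] = 9, b[2] = 7, b[3] = 26, b[4] = 12, b[5] = 34, b[6] = 10, b[7] = 16, b[8] = 33, b[9] = 1, b[10] = 9.
Since b[10] = b[1] = 9, the sequence is periodic with period 9.
So b[3386] = b[1 + ((3386-1) mod 9)] = b[2] = 7.

7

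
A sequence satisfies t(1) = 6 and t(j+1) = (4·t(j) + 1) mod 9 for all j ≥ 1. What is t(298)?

We have t(1) = 6; t(2) = 7; t(3) = 2; t(4) = 0; t(5) = 1; t(6) = 5; t(7) = 3; t(8) = 4; t(9) = 8; t(10) = 6.
The sequence repeats with period 9.
So t(298) = t(1 + ((298-1) mod 9)) = t(1) = 6.

6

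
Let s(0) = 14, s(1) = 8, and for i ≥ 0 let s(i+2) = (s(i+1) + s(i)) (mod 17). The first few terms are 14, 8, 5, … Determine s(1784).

12

s(0) = 14,  s(1) = 8,  s(2) = 5,  s(3) = 13,  s(4) = 1,  s(5) = 14,  s(6) = 15,  s(7) = 12,  s(8) = 10,  s(9) = 5,  s(10) = 15,  s(11) = 3,  s(12) = 1,  s(13) = 4,  s(14) = 5,  s(15) = 9,  s(16) = 14,  s(17) = 6,  s(18) = 3,  s(19) = 9,  s(20) = 12,  s(21) = 4,  s(22) = 16,  s(23) = 3,  s(24) = 2,  s(25) = 5,  s(26) = 7,  s(27) = 12,  s(28) = 2,  s(29) = 14,  s(30) = 16,  s(31) = 13,  s(32) = 12,  s(33) = 8,  s(34) = 3,  s(35) = 11,  s(36) = 14,  s(37) = 8.
Since (s(36), s(37)) = (s(0), s(1)) = (14, 8) (two consecutive terms determine the rest), the sequence is periodic with period 36.
(1784 - 0) mod 36 = 20, so s(1784) = s(20) = 12.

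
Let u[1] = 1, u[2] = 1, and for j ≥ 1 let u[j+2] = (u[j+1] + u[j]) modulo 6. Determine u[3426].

4

We have u[1] = 1, u[2] = 1, u[3] = 2, u[4] = 3, u[5] = 5, u[6] = 2, u[7] = 1, u[8] = 3, u[9] = 4, u[10] = 1, u[11] = 5, u[12] = 0, u[13] = 5, u[14] = 5, u[15] = 4, u[16] = 3, u[17] = 1, u[18] = 4, u[19] = 5, u[20] = 3, u[21] = 2, u[22] = 5, u[23] = 1, u[24] = 0, u[25] = 1, u[26] = 1.
Since (u[25], u[26]) = (u[1], u[2]) = (1, 1) (two consecutive terms determine the rest), the sequence is periodic with period 24.
(3426 - 1) mod 24 = 17, so u[3426] = u[18] = 4.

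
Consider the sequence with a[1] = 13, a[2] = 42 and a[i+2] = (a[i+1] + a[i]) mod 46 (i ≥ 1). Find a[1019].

We have a[1] = 13, a[2] = 42, a[3] = 9, a[4] = 5, a[5] = 14, a[6] = 19, a[7] = 33, a[8] = 6, a[9] = 39, a[10] = 45, a[11] = 38, a[12] = 37, a[13] = 29, a[14] = 20, a[15] = 3, a[16] = 23, a[17] = 26, a[18] = 3, a[19] = 29, a[20] = 32, a[21] = 15, a[22] = 1, a[23] = 16, a[24] = 17, a[25] = 33, a[26] = 4, a[27] = 37, a[28] = 41, a[29] = 32, a[30] = 27, a[31] = 13, a[32] = 40, a[33] = 7, a[34] = 1, a[35] = 8, a[36] = 9, a[37] = 17, a[38] = 26, a[39] = 43, a[40] = 23, a[41] = 20, a[42] = 43, a[43] = 17, a[44] = 14, a[45] = 31, a[46] = 45, a[47] = 30, a[48] = 29, a[49] = 13, a[50] = 42.
The sequence repeats with period 48.
(1019 - 1) mod 48 = 10, so a[1019] = a[11] = 38.

38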